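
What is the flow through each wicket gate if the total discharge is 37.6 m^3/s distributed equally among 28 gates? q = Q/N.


q = 37.6 / 28 = 1.3429 m^3/s


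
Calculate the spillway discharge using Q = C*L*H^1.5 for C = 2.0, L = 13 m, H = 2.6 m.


Q = 2.0 * 13 * 2.6^1.5 = 109.0017 m^3/s


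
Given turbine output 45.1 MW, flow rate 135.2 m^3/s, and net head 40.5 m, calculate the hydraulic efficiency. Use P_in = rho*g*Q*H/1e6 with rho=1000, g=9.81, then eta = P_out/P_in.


P_in = 1000 * 9.81 * 135.2 * 40.5 / 1e6 = 53.7156 MW
eta = 45.1 / 53.7156 = 0.8396


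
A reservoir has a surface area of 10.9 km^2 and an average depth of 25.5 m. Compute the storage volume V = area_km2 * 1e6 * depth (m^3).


V = 10.9 * 1e6 * 25.5 = 2.7795e+08 m^3


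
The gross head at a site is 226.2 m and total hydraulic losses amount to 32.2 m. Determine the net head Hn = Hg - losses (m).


Hn = 226.2 - 32.2 = 194.0000 m


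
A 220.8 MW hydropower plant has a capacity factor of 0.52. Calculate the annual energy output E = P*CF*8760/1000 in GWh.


E = 220.8 * 0.52 * 8760 / 1000 = 1005.7882 GWh


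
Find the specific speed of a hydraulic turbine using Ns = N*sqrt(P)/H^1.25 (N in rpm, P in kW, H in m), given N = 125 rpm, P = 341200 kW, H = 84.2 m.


Ns = 125 * 341200^0.5 / 84.2^1.25 = 286.2691


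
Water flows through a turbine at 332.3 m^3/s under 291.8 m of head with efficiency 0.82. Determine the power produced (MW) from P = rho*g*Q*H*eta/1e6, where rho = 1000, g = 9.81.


P = 1000 * 9.81 * 332.3 * 291.8 * 0.82 / 1e6 = 780.0070 MW


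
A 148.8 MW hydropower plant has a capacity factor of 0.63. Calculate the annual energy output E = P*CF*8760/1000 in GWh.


E = 148.8 * 0.63 * 8760 / 1000 = 821.1974 GWh


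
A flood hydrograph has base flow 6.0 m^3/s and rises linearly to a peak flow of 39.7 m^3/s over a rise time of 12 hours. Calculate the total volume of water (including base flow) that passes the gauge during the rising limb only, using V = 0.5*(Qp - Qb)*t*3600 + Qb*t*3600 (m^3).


V = 0.5*(39.7 - 6.0)*12*3600 + 6.0*12*3600 = 987120.0000 m^3


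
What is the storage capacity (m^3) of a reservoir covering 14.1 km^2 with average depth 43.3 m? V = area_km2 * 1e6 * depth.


V = 14.1 * 1e6 * 43.3 = 6.1053e+08 m^3


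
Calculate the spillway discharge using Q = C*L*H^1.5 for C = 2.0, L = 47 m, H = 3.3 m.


Q = 2.0 * 47 * 3.3^1.5 = 563.5063 m^3/s


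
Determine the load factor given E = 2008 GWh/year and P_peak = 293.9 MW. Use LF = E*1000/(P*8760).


LF = 2008 * 1000 / (293.9 * 8760) = 0.7799


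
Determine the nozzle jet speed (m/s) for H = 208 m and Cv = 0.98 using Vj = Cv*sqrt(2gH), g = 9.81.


Vj = 0.98 * sqrt(2*9.81*208) = 62.6047 m/s


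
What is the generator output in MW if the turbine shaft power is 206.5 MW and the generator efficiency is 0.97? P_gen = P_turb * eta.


P_gen = 206.5 * 0.97 = 200.3050 MW


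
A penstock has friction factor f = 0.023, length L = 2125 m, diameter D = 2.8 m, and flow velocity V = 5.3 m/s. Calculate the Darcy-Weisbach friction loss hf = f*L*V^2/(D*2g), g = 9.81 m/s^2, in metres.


hf = 0.023 * 2125 * 5.3^2 / (2.8 * 2 * 9.81) = 24.9909 m


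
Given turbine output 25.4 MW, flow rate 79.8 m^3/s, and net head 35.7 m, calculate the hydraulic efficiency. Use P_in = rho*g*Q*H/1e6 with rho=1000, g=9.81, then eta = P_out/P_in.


P_in = 1000 * 9.81 * 79.8 * 35.7 / 1e6 = 27.9473 MW
eta = 25.4 / 27.9473 = 0.9089


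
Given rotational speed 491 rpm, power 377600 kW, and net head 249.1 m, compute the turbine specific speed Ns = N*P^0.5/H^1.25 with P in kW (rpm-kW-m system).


Ns = 491 * 377600^0.5 / 249.1^1.25 = 304.8810


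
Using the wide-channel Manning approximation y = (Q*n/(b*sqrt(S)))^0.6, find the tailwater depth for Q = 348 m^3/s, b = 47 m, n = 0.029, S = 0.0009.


y = (348 * 0.029 / (47 * 0.0009^0.5))^0.6 = 3.2573 m


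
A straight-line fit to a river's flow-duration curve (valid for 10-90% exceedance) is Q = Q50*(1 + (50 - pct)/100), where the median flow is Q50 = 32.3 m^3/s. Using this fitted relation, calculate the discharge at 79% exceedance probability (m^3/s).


Q = 32.3 * (1 + (50 - 79)/100) = 22.9330 m^3/s


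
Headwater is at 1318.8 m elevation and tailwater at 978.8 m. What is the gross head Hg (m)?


Hg = 1318.8 - 978.8 = 340.0000 m


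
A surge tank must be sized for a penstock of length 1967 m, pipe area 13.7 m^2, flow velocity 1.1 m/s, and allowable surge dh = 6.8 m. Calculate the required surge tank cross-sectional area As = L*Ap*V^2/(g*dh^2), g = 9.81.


As = 1967 * 13.7 * 1.1^2 / (9.81 * 6.8^2) = 71.8825 m^2


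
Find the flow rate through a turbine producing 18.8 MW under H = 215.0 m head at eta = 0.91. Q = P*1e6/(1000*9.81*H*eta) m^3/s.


Q = 18.8 * 1e6 / (1000 * 9.81 * 215.0 * 0.91) = 9.7951 m^3/s


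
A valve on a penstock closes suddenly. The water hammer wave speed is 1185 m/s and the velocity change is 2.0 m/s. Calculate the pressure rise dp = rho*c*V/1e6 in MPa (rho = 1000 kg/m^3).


dp = 1000 * 1185 * 2.0 / 1e6 = 2.3700 MPa


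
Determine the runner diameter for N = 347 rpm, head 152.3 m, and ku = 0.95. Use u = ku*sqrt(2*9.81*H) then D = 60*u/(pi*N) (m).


u = 0.95 * sqrt(2*9.81*152.3) = 51.9306 m/s
D = 60 * 51.9306 / (pi * 347) = 2.8582 m


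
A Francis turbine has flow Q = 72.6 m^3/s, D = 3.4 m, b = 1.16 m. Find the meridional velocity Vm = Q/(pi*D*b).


Vm = 72.6 / (pi * 3.4 * 1.16) = 5.8594 m/s


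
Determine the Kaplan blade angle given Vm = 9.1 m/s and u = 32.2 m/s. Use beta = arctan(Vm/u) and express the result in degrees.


beta = arctan(9.1 / 32.2) = 15.7808 degrees


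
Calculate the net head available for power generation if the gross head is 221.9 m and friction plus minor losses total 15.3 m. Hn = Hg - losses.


Hn = 221.9 - 15.3 = 206.6000 m


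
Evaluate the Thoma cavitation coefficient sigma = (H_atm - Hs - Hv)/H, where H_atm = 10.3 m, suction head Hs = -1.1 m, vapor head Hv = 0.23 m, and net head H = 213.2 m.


sigma = (10.3 - (-1.1) - 0.23) / 213.2 = 0.0524


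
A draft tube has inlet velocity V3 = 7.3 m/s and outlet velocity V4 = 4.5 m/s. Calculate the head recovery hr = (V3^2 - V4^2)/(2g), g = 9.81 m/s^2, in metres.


hr = (7.3^2 - 4.5^2) / (2*9.81) = 1.6840 m


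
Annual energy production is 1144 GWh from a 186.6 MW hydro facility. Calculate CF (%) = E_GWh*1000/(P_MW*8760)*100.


CF = 1144 * 1000 / (186.6 * 8760) * 100 = 69.9859 %


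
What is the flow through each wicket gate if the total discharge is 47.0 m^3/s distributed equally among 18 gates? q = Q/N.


q = 47.0 / 18 = 2.6111 m^3/s


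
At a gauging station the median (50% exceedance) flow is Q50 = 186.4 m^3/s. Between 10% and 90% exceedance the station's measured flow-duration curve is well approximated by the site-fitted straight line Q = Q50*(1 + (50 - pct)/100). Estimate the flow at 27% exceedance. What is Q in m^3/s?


Q = 186.4 * (1 + (50 - 27)/100) = 229.2720 m^3/s


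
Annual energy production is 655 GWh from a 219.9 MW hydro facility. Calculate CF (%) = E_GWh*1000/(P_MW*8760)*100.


CF = 655 * 1000 / (219.9 * 8760) * 100 = 34.0026 %


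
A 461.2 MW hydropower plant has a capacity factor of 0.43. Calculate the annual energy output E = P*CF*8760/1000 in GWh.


E = 461.2 * 0.43 * 8760 / 1000 = 1737.2482 GWh


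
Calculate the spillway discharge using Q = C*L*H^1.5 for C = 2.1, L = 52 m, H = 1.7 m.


Q = 2.1 * 52 * 1.7^1.5 = 242.0449 m^3/s


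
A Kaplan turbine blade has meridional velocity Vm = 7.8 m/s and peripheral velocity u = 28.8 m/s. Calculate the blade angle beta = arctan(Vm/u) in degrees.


beta = arctan(7.8 / 28.8) = 15.1541 degrees


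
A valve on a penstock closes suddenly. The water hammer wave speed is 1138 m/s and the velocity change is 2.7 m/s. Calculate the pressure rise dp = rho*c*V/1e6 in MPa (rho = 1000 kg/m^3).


dp = 1000 * 1138 * 2.7 / 1e6 = 3.0726 MPa


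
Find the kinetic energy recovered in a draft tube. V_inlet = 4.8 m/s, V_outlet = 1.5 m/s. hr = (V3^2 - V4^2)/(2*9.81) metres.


hr = (4.8^2 - 1.5^2) / (2*9.81) = 1.0596 m


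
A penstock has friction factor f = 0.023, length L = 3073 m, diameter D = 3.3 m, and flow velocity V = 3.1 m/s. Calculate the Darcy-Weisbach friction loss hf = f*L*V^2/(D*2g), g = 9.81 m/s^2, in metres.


hf = 0.023 * 3073 * 3.1^2 / (3.3 * 2 * 9.81) = 10.4906 m


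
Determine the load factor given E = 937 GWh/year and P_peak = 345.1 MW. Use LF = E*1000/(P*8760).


LF = 937 * 1000 / (345.1 * 8760) = 0.3099


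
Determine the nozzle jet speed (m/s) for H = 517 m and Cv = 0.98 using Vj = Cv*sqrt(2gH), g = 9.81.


Vj = 0.98 * sqrt(2*9.81*517) = 98.7008 m/s


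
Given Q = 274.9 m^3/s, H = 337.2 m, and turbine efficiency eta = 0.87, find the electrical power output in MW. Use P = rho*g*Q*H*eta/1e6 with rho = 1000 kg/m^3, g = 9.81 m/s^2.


P = 1000 * 9.81 * 274.9 * 337.2 * 0.87 / 1e6 = 791.1349 MW


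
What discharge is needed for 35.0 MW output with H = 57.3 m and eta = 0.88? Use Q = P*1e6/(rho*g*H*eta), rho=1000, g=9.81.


Q = 35.0 * 1e6 / (1000 * 9.81 * 57.3 * 0.88) = 70.7558 m^3/s


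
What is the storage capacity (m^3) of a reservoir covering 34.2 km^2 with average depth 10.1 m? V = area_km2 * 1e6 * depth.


V = 34.2 * 1e6 * 10.1 = 3.4542e+08 m^3


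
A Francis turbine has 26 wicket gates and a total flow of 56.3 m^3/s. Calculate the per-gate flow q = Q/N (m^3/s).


q = 56.3 / 26 = 2.1654 m^3/s


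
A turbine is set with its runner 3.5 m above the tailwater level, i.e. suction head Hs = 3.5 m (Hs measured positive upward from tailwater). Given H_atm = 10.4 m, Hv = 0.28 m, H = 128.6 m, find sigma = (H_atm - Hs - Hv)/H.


sigma = (10.4 - 3.5 - 0.28) / 128.6 = 0.0515


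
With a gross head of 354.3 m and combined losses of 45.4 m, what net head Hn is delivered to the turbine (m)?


Hn = 354.3 - 45.4 = 308.9000 m


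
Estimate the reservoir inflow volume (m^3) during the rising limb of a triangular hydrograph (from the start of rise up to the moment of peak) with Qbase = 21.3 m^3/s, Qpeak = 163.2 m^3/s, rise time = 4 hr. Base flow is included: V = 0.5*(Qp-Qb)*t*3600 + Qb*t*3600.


V = 0.5*(163.2 - 21.3)*4*3600 + 21.3*4*3600 = 1.3284e+06 m^3


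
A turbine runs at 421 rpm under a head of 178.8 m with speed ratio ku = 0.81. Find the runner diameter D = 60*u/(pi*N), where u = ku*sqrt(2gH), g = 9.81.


u = 0.81 * sqrt(2*9.81*178.8) = 47.9754 m/s
D = 60 * 47.9754 / (pi * 421) = 2.1764 m


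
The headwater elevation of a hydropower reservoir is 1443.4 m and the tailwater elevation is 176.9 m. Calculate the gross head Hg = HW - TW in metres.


Hg = 1443.4 - 176.9 = 1266.5000 m


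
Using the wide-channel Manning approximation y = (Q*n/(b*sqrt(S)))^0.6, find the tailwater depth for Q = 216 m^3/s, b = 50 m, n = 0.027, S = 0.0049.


y = (216 * 0.027 / (50 * 0.0049^0.5))^0.6 = 1.3585 m


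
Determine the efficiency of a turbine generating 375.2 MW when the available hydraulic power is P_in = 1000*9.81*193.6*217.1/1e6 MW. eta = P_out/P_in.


P_in = 1000 * 9.81 * 193.6 * 217.1 / 1e6 = 412.3198 MW
eta = 375.2 / 412.3198 = 0.9100


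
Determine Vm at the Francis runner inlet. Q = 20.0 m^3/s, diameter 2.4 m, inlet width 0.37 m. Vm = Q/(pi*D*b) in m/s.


Vm = 20.0 / (pi * 2.4 * 0.37) = 7.1691 m/s


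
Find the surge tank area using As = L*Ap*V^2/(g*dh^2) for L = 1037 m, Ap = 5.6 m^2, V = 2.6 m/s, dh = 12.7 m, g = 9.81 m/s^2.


As = 1037 * 5.6 * 2.6^2 / (9.81 * 12.7^2) = 24.8106 m^2


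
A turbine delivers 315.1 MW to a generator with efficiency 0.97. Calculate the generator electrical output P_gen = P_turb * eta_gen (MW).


P_gen = 315.1 * 0.97 = 305.6470 MW


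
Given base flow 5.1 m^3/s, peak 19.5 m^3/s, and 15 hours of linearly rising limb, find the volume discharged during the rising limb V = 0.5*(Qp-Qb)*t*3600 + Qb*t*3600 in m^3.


V = 0.5*(19.5 - 5.1)*15*3600 + 5.1*15*3600 = 664200.0000 m^3


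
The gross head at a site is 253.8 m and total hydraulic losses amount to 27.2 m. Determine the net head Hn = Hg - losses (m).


Hn = 253.8 - 27.2 = 226.6000 m


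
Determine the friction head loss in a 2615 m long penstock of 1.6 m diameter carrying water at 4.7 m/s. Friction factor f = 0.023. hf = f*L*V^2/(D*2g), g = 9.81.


hf = 0.023 * 2615 * 4.7^2 / (1.6 * 2 * 9.81) = 42.3230 m


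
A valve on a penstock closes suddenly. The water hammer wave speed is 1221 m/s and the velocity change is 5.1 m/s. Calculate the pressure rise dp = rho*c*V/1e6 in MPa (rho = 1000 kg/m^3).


dp = 1000 * 1221 * 5.1 / 1e6 = 6.2271 MPa


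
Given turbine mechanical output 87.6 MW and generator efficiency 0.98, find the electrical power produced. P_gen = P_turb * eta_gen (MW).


P_gen = 87.6 * 0.98 = 85.8480 MW


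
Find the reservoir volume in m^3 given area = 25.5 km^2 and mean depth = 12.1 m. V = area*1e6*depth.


V = 25.5 * 1e6 * 12.1 = 3.0855e+08 m^3


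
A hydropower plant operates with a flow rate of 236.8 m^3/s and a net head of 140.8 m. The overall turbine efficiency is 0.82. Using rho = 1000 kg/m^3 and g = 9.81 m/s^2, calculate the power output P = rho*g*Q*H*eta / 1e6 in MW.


P = 1000 * 9.81 * 236.8 * 140.8 * 0.82 / 1e6 = 268.2052 MW


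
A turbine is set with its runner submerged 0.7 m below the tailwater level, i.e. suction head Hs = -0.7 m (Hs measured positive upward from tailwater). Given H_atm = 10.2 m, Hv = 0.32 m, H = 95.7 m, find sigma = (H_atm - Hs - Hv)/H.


sigma = (10.2 - (-0.7) - 0.32) / 95.7 = 0.1106


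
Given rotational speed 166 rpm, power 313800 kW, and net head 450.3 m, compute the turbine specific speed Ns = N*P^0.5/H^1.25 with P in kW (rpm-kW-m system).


Ns = 166 * 313800^0.5 / 450.3^1.25 = 44.8288


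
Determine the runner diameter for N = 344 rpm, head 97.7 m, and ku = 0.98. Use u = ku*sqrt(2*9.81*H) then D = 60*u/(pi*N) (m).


u = 0.98 * sqrt(2*9.81*97.7) = 42.9065 m/s
D = 60 * 42.9065 / (pi * 344) = 2.3821 m


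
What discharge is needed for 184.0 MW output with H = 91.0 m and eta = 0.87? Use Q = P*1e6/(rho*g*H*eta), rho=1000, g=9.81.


Q = 184.0 * 1e6 / (1000 * 9.81 * 91.0 * 0.87) = 236.9126 m^3/s


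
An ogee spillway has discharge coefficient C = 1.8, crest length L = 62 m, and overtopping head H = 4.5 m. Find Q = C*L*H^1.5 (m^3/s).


Q = 1.8 * 62 * 4.5^1.5 = 1065.3271 m^3/s


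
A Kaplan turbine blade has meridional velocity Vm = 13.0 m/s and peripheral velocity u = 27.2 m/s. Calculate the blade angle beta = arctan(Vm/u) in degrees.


beta = arctan(13.0 / 27.2) = 25.5451 degrees


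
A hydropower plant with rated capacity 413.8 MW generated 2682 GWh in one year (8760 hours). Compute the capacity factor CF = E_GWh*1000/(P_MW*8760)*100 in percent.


CF = 2682 * 1000 / (413.8 * 8760) * 100 = 73.9885 %


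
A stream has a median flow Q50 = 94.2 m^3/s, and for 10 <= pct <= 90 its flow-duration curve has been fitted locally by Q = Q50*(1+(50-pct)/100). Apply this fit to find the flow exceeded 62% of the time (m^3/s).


Q = 94.2 * (1 + (50 - 62)/100) = 82.8960 m^3/s


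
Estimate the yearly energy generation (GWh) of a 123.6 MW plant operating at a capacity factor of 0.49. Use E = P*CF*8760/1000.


E = 123.6 * 0.49 * 8760 / 1000 = 530.5406 GWh


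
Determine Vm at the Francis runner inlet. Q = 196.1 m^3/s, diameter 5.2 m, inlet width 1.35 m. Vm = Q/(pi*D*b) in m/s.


Vm = 196.1 / (pi * 5.2 * 1.35) = 8.8918 m/s


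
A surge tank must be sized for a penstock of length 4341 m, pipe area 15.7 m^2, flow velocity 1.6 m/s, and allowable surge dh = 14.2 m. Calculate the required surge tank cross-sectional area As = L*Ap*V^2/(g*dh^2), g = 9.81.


As = 4341 * 15.7 * 1.6^2 / (9.81 * 14.2^2) = 88.2031 m^2


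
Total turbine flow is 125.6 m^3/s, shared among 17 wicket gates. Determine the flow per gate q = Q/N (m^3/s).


q = 125.6 / 17 = 7.3882 m^3/s


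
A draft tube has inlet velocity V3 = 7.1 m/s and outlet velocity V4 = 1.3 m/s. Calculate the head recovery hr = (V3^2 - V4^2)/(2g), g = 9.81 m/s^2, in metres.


hr = (7.1^2 - 1.3^2) / (2*9.81) = 2.4832 m


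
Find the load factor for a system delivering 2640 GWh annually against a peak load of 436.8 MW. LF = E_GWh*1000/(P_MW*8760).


LF = 2640 * 1000 / (436.8 * 8760) = 0.6899


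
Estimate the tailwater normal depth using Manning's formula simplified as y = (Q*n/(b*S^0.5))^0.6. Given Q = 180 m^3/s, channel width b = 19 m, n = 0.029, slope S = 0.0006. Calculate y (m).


y = (180 * 0.029 / (19 * 0.0006^0.5))^0.6 = 4.2649 m


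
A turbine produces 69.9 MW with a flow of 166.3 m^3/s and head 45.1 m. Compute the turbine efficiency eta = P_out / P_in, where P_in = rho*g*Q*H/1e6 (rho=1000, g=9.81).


P_in = 1000 * 9.81 * 166.3 * 45.1 / 1e6 = 73.5763 MW
eta = 69.9 / 73.5763 = 0.9500


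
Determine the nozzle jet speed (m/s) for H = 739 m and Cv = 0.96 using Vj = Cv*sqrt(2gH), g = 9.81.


Vj = 0.96 * sqrt(2*9.81*739) = 115.5960 m/s


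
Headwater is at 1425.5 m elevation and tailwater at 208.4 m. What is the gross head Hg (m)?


Hg = 1425.5 - 208.4 = 1217.1000 m


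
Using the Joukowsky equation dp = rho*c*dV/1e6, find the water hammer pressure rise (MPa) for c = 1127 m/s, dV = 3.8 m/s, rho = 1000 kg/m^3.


dp = 1000 * 1127 * 3.8 / 1e6 = 4.2826 MPa


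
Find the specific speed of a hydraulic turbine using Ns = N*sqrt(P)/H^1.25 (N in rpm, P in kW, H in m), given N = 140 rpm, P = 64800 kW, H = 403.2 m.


Ns = 140 * 64800^0.5 / 403.2^1.25 = 19.7249


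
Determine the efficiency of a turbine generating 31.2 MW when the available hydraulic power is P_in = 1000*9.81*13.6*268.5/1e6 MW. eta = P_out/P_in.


P_in = 1000 * 9.81 * 13.6 * 268.5 / 1e6 = 35.8222 MW
eta = 31.2 / 35.8222 = 0.8710


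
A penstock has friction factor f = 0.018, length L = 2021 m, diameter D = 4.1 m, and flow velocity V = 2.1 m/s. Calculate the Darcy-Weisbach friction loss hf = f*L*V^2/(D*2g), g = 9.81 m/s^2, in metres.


hf = 0.018 * 2021 * 2.1^2 / (4.1 * 2 * 9.81) = 1.9943 m


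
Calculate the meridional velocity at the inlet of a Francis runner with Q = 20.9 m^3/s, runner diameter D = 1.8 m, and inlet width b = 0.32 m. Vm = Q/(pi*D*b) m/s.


Vm = 20.9 / (pi * 1.8 * 0.32) = 11.5498 m/s


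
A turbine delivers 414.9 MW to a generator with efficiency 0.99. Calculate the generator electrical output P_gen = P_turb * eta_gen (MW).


P_gen = 414.9 * 0.99 = 410.7510 MW


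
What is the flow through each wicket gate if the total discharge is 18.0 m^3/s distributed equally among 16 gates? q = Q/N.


q = 18.0 / 16 = 1.1250 m^3/s


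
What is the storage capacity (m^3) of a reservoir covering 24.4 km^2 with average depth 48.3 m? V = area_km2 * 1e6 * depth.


V = 24.4 * 1e6 * 48.3 = 1.1785e+09 m^3


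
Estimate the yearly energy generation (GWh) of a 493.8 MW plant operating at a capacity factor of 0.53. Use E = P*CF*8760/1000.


E = 493.8 * 0.53 * 8760 / 1000 = 2292.6146 GWh


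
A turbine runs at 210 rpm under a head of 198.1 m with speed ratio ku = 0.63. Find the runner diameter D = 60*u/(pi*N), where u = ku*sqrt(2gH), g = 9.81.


u = 0.63 * sqrt(2*9.81*198.1) = 39.2765 m/s
D = 60 * 39.2765 / (pi * 210) = 3.5720 m


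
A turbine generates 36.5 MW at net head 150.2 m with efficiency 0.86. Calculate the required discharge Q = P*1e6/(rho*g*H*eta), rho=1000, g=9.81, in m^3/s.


Q = 36.5 * 1e6 / (1000 * 9.81 * 150.2 * 0.86) = 28.8042 m^3/s


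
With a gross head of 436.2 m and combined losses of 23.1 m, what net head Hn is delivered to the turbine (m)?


Hn = 436.2 - 23.1 = 413.1000 m


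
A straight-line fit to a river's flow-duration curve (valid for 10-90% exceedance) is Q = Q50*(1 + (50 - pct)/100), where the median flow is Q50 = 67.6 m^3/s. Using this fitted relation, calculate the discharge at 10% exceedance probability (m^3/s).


Q = 67.6 * (1 + (50 - 10)/100) = 94.6400 m^3/s


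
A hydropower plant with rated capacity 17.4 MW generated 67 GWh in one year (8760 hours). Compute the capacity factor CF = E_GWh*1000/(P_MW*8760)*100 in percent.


CF = 67 * 1000 / (17.4 * 8760) * 100 = 43.9563 %


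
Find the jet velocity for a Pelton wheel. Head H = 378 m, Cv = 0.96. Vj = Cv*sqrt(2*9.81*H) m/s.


Vj = 0.96 * sqrt(2*9.81*378) = 82.6736 m/s


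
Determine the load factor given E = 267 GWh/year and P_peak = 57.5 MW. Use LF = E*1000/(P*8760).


LF = 267 * 1000 / (57.5 * 8760) = 0.5301


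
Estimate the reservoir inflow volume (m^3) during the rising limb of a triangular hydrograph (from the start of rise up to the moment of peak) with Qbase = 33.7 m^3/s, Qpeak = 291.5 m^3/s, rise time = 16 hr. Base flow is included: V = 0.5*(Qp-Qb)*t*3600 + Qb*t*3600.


V = 0.5*(291.5 - 33.7)*16*3600 + 33.7*16*3600 = 9.3658e+06 m^3


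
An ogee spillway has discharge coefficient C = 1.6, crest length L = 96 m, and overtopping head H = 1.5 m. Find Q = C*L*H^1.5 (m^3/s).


Q = 1.6 * 96 * 1.5^1.5 = 282.1812 m^3/s


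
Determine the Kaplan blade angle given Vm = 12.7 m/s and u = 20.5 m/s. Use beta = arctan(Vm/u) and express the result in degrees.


beta = arctan(12.7 / 20.5) = 31.7787 degrees


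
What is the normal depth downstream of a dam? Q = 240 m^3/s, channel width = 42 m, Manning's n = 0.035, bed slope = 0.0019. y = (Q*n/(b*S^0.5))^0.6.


y = (240 * 0.035 / (42 * 0.0019^0.5))^0.6 = 2.4945 m


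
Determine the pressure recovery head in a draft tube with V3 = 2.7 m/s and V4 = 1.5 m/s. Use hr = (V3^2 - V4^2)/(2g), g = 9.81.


hr = (2.7^2 - 1.5^2) / (2*9.81) = 0.2569 m


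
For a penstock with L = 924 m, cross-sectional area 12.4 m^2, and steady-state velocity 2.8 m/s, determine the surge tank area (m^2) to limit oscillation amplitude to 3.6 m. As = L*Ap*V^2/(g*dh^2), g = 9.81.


As = 924 * 12.4 * 2.8^2 / (9.81 * 3.6^2) = 706.5383 m^2


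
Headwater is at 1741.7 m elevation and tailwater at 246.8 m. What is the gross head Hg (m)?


Hg = 1741.7 - 246.8 = 1494.9000 m


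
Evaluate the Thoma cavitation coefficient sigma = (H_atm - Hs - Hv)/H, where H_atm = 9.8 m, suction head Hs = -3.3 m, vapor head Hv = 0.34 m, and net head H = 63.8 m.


sigma = (9.8 - (-3.3) - 0.34) / 63.8 = 0.2000


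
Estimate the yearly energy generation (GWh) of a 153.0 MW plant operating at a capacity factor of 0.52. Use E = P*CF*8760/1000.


E = 153.0 * 0.52 * 8760 / 1000 = 696.9456 GWh


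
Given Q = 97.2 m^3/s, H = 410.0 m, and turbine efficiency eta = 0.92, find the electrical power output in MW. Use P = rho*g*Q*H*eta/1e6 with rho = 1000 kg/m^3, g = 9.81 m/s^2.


P = 1000 * 9.81 * 97.2 * 410.0 * 0.92 / 1e6 = 359.6723 MW


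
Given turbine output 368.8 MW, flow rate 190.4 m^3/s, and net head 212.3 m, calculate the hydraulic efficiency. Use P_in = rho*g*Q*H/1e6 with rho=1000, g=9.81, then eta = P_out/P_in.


P_in = 1000 * 9.81 * 190.4 * 212.3 / 1e6 = 396.5390 MW
eta = 368.8 / 396.5390 = 0.9300


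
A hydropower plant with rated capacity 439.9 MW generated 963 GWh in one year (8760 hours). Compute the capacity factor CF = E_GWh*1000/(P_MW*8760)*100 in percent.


CF = 963 * 1000 / (439.9 * 8760) * 100 = 24.9901 %


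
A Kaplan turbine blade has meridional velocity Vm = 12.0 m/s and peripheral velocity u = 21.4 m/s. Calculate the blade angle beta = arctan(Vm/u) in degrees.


beta = arctan(12.0 / 21.4) = 29.2814 degrees


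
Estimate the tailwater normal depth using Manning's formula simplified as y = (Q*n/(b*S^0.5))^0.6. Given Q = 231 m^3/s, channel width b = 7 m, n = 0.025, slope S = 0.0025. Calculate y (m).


y = (231 * 0.025 / (7 * 0.0025^0.5))^0.6 = 5.3764 m


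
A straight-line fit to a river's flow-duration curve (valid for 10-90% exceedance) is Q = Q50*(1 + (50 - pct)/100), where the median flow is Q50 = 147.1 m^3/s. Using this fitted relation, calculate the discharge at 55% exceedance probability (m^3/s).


Q = 147.1 * (1 + (50 - 55)/100) = 139.7450 m^3/s


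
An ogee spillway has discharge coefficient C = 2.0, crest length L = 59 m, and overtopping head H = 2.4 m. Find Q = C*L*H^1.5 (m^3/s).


Q = 2.0 * 59 * 2.4^1.5 = 438.7316 m^3/s


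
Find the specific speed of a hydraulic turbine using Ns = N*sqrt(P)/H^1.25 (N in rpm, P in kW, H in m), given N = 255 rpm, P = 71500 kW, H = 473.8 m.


Ns = 255 * 71500^0.5 / 473.8^1.25 = 30.8460


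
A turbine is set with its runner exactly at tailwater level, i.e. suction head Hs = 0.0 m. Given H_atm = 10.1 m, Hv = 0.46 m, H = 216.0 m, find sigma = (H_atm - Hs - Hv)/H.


sigma = (10.1 - 0.0 - 0.46) / 216.0 = 0.0446


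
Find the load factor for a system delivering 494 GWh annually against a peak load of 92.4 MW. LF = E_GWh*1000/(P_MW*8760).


LF = 494 * 1000 / (92.4 * 8760) = 0.6103


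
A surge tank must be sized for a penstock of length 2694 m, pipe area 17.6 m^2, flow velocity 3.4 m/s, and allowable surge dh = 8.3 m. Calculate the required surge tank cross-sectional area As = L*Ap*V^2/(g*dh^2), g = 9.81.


As = 2694 * 17.6 * 3.4^2 / (9.81 * 8.3^2) = 811.0412 m^2


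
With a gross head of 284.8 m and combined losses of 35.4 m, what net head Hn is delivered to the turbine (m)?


Hn = 284.8 - 35.4 = 249.4000 m


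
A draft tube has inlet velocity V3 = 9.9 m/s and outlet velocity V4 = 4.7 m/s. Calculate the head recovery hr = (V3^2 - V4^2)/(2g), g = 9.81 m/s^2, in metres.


hr = (9.9^2 - 4.7^2) / (2*9.81) = 3.8695 m


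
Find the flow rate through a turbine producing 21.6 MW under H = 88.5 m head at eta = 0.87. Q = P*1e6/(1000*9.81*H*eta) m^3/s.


Q = 21.6 * 1e6 / (1000 * 9.81 * 88.5 * 0.87) = 28.5971 m^3/s


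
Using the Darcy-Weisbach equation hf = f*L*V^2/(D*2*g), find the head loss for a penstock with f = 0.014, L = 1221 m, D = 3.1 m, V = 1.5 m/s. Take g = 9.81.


hf = 0.014 * 1221 * 1.5^2 / (3.1 * 2 * 9.81) = 0.6324 m


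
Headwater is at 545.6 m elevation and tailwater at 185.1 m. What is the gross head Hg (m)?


Hg = 545.6 - 185.1 = 360.5000 m


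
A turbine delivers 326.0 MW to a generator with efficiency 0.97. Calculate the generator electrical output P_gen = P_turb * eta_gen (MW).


P_gen = 326.0 * 0.97 = 316.2200 MW


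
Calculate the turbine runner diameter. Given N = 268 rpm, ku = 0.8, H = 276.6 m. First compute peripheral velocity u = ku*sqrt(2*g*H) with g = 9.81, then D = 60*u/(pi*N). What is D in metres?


u = 0.8 * sqrt(2*9.81*276.6) = 58.9340 m/s
D = 60 * 58.9340 / (pi * 268) = 4.1998 m


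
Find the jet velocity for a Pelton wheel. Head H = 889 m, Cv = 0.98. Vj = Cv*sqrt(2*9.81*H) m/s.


Vj = 0.98 * sqrt(2*9.81*889) = 129.4275 m/s


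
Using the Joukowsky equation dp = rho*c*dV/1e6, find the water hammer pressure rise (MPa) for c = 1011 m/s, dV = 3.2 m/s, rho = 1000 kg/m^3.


dp = 1000 * 1011 * 3.2 / 1e6 = 3.2352 MPa


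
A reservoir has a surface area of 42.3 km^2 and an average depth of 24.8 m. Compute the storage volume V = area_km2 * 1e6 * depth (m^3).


V = 42.3 * 1e6 * 24.8 = 1.0490e+09 m^3


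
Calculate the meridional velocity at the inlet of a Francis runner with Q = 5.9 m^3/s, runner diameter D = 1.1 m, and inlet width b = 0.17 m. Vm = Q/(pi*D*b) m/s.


Vm = 5.9 / (pi * 1.1 * 0.17) = 10.0429 m/s


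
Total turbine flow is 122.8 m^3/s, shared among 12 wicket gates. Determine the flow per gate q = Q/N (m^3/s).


q = 122.8 / 12 = 10.2333 m^3/s


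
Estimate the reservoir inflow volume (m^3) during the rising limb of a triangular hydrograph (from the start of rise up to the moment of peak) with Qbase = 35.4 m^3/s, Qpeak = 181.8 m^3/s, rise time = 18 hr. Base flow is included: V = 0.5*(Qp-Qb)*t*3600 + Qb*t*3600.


V = 0.5*(181.8 - 35.4)*18*3600 + 35.4*18*3600 = 7.0373e+06 m^3


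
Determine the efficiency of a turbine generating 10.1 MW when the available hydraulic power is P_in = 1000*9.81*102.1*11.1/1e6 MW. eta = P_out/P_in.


P_in = 1000 * 9.81 * 102.1 * 11.1 / 1e6 = 11.1178 MW
eta = 10.1 / 11.1178 = 0.9085


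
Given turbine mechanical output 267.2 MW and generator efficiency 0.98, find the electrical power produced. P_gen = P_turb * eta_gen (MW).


P_gen = 267.2 * 0.98 = 261.8560 MW


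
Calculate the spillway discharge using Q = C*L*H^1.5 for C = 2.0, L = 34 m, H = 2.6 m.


Q = 2.0 * 34 * 2.6^1.5 = 285.0814 m^3/s


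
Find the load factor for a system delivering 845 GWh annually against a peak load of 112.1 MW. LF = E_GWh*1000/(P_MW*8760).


LF = 845 * 1000 / (112.1 * 8760) = 0.8605


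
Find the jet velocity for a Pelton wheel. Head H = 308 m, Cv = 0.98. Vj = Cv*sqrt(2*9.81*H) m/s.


Vj = 0.98 * sqrt(2*9.81*308) = 76.1817 m/s


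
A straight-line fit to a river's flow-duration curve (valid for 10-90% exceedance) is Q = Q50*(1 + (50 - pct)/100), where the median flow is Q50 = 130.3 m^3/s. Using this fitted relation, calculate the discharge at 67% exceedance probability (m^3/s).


Q = 130.3 * (1 + (50 - 67)/100) = 108.1490 m^3/s


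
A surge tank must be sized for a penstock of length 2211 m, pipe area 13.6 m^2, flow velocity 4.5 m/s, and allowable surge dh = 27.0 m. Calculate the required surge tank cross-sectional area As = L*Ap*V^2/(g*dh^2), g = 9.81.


As = 2211 * 13.6 * 4.5^2 / (9.81 * 27.0^2) = 85.1444 m^2


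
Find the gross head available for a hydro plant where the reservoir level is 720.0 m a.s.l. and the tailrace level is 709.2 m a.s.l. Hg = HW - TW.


Hg = 720.0 - 709.2 = 10.8000 m


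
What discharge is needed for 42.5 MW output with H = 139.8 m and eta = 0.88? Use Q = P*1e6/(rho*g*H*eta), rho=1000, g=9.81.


Q = 42.5 * 1e6 / (1000 * 9.81 * 139.8 * 0.88) = 35.2152 m^3/s


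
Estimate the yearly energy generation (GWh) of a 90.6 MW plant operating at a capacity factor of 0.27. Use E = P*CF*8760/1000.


E = 90.6 * 0.27 * 8760 / 1000 = 214.2871 GWh


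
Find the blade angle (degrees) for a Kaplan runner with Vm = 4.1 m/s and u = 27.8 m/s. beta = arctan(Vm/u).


beta = arctan(4.1 / 27.8) = 8.3896 degrees


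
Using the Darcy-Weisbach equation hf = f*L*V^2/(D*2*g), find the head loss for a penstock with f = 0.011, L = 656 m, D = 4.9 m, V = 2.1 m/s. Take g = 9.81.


hf = 0.011 * 656 * 2.1^2 / (4.9 * 2 * 9.81) = 0.3310 m


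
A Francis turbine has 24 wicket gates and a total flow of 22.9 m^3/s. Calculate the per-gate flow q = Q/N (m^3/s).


q = 22.9 / 24 = 0.9542 m^3/s


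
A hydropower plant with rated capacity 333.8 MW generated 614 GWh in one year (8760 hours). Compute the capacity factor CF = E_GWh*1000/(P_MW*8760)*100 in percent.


CF = 614 * 1000 / (333.8 * 8760) * 100 = 20.9980 %


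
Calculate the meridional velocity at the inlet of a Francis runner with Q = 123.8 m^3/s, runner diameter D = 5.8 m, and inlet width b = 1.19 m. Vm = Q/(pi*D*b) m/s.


Vm = 123.8 / (pi * 5.8 * 1.19) = 5.7095 m/s


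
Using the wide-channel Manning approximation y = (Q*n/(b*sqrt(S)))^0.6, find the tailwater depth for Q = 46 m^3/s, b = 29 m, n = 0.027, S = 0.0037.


y = (46 * 0.027 / (29 * 0.0037^0.5))^0.6 = 0.8102 m


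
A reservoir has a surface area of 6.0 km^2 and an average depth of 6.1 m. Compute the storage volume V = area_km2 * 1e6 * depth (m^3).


V = 6.0 * 1e6 * 6.1 = 3.6600e+07 m^3


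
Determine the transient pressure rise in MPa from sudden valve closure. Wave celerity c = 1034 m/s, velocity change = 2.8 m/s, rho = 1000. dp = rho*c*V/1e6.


dp = 1000 * 1034 * 2.8 / 1e6 = 2.8952 MPa


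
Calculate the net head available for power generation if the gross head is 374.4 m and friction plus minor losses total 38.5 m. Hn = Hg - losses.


Hn = 374.4 - 38.5 = 335.9000 m


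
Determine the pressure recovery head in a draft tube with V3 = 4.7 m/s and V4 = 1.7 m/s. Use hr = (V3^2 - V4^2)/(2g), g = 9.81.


hr = (4.7^2 - 1.7^2) / (2*9.81) = 0.9786 m


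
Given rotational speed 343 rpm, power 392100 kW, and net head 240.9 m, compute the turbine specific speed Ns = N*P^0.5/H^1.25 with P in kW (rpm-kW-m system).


Ns = 343 * 392100^0.5 / 240.9^1.25 = 226.3062


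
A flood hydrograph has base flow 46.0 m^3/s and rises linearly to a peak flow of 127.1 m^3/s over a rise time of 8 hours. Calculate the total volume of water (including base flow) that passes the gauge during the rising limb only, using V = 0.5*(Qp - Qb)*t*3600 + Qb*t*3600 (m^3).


V = 0.5*(127.1 - 46.0)*8*3600 + 46.0*8*3600 = 2.4926e+06 m^3


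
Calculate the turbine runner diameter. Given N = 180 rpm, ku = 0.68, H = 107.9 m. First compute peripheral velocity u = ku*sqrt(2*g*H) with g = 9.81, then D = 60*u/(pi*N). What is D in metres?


u = 0.68 * sqrt(2*9.81*107.9) = 31.2874 m/s
D = 60 * 31.2874 / (pi * 180) = 3.3197 m


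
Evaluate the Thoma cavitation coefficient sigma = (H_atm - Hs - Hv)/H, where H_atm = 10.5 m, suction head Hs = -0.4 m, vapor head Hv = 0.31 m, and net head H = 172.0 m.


sigma = (10.5 - (-0.4) - 0.31) / 172.0 = 0.0616


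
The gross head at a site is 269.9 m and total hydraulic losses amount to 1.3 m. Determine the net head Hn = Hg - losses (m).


Hn = 269.9 - 1.3 = 268.6000 m


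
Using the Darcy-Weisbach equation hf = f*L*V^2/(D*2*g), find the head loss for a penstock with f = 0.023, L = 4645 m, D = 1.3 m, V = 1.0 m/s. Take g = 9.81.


hf = 0.023 * 4645 * 1.0^2 / (1.3 * 2 * 9.81) = 4.1886 m


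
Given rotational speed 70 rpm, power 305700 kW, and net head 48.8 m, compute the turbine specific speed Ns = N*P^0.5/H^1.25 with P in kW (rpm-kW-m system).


Ns = 70 * 305700^0.5 / 48.8^1.25 = 300.0689


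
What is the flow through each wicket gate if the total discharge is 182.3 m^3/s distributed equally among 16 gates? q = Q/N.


q = 182.3 / 16 = 11.3938 m^3/s


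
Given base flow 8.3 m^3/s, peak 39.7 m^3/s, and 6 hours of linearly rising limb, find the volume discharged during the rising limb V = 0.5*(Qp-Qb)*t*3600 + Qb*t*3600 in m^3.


V = 0.5*(39.7 - 8.3)*6*3600 + 8.3*6*3600 = 518400.0000 m^3


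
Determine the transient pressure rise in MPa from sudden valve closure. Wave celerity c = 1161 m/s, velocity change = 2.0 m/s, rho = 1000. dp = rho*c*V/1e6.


dp = 1000 * 1161 * 2.0 / 1e6 = 2.3220 MPa


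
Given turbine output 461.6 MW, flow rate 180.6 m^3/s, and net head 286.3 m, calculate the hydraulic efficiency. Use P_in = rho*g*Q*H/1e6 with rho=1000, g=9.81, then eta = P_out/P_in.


P_in = 1000 * 9.81 * 180.6 * 286.3 / 1e6 = 507.2337 MW
eta = 461.6 / 507.2337 = 0.9100


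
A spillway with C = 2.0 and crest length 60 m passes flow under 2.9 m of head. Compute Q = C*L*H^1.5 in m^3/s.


Q = 2.0 * 60 * 2.9^1.5 = 592.6226 m^3/s


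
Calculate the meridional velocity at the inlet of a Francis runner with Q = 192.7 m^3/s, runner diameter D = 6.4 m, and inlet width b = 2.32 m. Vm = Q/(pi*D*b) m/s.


Vm = 192.7 / (pi * 6.4 * 2.32) = 4.1311 m/s


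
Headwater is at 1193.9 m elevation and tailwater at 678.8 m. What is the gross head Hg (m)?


Hg = 1193.9 - 678.8 = 515.1000 m


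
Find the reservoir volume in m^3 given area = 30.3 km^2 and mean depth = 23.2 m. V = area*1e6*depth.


V = 30.3 * 1e6 * 23.2 = 7.0296e+08 m^3


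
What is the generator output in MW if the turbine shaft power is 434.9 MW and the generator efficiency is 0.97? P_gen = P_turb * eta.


P_gen = 434.9 * 0.97 = 421.8530 MW


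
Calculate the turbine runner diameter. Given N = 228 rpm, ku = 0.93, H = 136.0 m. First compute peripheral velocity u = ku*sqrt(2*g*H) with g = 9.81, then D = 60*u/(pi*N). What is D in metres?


u = 0.93 * sqrt(2*9.81*136.0) = 48.0399 m/s
D = 60 * 48.0399 / (pi * 228) = 4.0241 m


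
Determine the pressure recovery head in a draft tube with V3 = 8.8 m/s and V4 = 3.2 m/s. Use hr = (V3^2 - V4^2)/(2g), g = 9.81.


hr = (8.8^2 - 3.2^2) / (2*9.81) = 3.4251 m


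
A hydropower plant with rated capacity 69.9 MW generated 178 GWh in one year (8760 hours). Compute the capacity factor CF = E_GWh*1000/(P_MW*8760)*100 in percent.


CF = 178 * 1000 / (69.9 * 8760) * 100 = 29.0696 %


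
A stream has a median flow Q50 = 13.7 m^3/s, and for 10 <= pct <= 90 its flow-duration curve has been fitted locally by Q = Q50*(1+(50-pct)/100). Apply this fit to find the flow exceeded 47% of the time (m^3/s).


Q = 13.7 * (1 + (50 - 47)/100) = 14.1110 m^3/s


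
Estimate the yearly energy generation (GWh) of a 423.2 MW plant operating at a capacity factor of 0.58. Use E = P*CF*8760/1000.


E = 423.2 * 0.58 * 8760 / 1000 = 2150.1946 GWh


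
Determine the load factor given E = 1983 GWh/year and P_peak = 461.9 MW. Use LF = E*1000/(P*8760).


LF = 1983 * 1000 / (461.9 * 8760) = 0.4901


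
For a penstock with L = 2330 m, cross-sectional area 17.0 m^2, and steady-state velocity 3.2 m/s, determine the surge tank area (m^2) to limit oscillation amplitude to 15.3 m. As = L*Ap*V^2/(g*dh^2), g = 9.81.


As = 2330 * 17.0 * 3.2^2 / (9.81 * 15.3^2) = 176.6253 m^2


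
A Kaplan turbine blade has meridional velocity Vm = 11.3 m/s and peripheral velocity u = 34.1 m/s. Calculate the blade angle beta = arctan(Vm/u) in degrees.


beta = arctan(11.3 / 34.1) = 18.3341 degrees


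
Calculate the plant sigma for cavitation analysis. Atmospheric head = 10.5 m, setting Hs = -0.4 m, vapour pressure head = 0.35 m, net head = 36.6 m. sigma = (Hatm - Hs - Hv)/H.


sigma = (10.5 - (-0.4) - 0.35) / 36.6 = 0.2883


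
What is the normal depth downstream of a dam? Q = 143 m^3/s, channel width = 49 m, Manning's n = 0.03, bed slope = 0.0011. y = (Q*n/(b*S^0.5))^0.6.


y = (143 * 0.03 / (49 * 0.0011^0.5))^0.6 = 1.7904 m


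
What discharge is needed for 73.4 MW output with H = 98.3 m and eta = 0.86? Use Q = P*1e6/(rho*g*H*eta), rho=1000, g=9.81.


Q = 73.4 * 1e6 / (1000 * 9.81 * 98.3 * 0.86) = 88.5065 m^3/s


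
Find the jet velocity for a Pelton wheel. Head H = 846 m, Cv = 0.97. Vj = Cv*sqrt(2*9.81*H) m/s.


Vj = 0.97 * sqrt(2*9.81*846) = 124.9702 m/s


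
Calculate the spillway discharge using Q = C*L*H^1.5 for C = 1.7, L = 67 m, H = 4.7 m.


Q = 1.7 * 67 * 4.7^1.5 = 1160.5678 m^3/s


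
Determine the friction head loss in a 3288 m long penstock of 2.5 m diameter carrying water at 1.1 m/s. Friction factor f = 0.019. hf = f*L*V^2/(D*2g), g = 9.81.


hf = 0.019 * 3288 * 1.1^2 / (2.5 * 2 * 9.81) = 1.5411 m


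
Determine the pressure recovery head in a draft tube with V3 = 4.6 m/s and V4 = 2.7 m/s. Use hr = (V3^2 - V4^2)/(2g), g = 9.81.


hr = (4.6^2 - 2.7^2) / (2*9.81) = 0.7069 m


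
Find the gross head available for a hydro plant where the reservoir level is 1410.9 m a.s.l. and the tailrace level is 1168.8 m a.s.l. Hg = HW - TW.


Hg = 1410.9 - 1168.8 = 242.1000 m


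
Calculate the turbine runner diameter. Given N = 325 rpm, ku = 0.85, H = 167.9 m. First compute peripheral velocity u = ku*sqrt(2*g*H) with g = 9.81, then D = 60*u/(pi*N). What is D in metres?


u = 0.85 * sqrt(2*9.81*167.9) = 48.7858 m/s
D = 60 * 48.7858 / (pi * 325) = 2.8669 m


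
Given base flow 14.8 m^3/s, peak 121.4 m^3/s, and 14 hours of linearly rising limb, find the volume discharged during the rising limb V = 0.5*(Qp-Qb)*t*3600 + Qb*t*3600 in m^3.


V = 0.5*(121.4 - 14.8)*14*3600 + 14.8*14*3600 = 3.4322e+06 m^3


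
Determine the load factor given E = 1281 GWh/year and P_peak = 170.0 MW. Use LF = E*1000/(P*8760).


LF = 1281 * 1000 / (170.0 * 8760) = 0.8602


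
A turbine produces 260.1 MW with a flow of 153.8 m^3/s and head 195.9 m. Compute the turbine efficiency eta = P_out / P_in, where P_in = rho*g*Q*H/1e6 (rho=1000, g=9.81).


P_in = 1000 * 9.81 * 153.8 * 195.9 / 1e6 = 295.5696 MW
eta = 260.1 / 295.5696 = 0.8800


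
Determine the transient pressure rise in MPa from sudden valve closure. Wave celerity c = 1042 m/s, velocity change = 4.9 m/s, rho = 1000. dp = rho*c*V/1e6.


dp = 1000 * 1042 * 4.9 / 1e6 = 5.1058 MPa
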